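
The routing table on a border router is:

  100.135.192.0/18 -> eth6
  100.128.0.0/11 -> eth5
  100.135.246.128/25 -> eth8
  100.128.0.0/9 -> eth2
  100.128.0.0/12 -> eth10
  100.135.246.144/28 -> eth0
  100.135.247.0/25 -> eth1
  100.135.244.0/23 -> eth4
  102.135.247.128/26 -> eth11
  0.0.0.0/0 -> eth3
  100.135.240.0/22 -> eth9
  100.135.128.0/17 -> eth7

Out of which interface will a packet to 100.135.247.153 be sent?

Routes whose prefix contains 100.135.247.153:
  0.0.0.0/0 (default, matches everything) -> eth3
  100.128.0.0/9 (100.128.0.0 - 100.255.255.255) -> eth2
  100.128.0.0/11 (100.128.0.0 - 100.159.255.255) -> eth5
  100.128.0.0/12 (100.128.0.0 - 100.143.255.255) -> eth10
  100.135.128.0/17 (100.135.128.0 - 100.135.255.255) -> eth7
  100.135.192.0/18 (100.135.192.0 - 100.135.255.255) -> eth6
More-specific entries that do NOT match:
  100.135.246.144/28 (100.135.246.144 - 100.135.246.159) does not contain 100.135.247.153
  102.135.247.128/26 (102.135.247.128 - 102.135.247.191) does not contain 100.135.247.153
  100.135.246.128/25 (100.135.246.128 - 100.135.246.255) does not contain 100.135.247.153
  100.135.247.0/25 (100.135.247.0 - 100.135.247.127) does not contain 100.135.247.153
  100.135.244.0/23 (100.135.244.0 - 100.135.245.255) does not contain 100.135.247.153
  100.135.240.0/22 (100.135.240.0 - 100.135.243.255) does not contain 100.135.247.153
Longest matching prefix is /18 -> interface eth6.

eth6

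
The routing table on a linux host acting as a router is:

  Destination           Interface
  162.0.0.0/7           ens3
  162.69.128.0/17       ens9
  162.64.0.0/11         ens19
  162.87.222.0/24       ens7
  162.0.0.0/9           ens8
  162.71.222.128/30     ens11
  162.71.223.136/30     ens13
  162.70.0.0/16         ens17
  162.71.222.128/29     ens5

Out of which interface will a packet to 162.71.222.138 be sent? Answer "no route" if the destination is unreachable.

ens19

Routes whose prefix contains 162.71.222.138:
  162.0.0.0/7 (162.0.0.0 - 163.255.255.255) -> ens3
  162.0.0.0/9 (162.0.0.0 - 162.127.255.255) -> ens8
  162.64.0.0/11 (162.64.0.0 - 162.95.255.255) -> ens19
More-specific entries that do NOT match:
  162.71.222.128/30 (162.71.222.128 - 162.71.222.131) does not contain 162.71.222.138
  162.71.223.136/30 (162.71.223.136 - 162.71.223.139) does not contain 162.71.222.138
  162.71.222.128/29 (162.71.222.128 - 162.71.222.135) does not contain 162.71.222.138
  162.87.222.0/24 (162.87.222.0 - 162.87.222.255) does not contain 162.71.222.138
  162.69.128.0/17 (162.69.128.0 - 162.69.255.255) does not contain 162.71.222.138
  162.70.0.0/16 (162.70.0.0 - 162.70.255.255) does not contain 162.71.222.138
Longest matching prefix is /11 -> interface ens19.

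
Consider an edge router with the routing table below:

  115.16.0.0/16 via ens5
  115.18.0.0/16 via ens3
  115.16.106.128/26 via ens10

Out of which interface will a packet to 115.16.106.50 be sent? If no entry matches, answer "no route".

Routes whose prefix contains 115.16.106.50:
  115.16.0.0/16 (115.16.0.0 - 115.16.255.255) -> ens5
More-specific entries that do NOT match:
  115.16.106.128/26 (115.16.106.128 - 115.16.106.191) does not contain 115.16.106.50
Longest matching prefix is /16 -> interface ens5.

ens5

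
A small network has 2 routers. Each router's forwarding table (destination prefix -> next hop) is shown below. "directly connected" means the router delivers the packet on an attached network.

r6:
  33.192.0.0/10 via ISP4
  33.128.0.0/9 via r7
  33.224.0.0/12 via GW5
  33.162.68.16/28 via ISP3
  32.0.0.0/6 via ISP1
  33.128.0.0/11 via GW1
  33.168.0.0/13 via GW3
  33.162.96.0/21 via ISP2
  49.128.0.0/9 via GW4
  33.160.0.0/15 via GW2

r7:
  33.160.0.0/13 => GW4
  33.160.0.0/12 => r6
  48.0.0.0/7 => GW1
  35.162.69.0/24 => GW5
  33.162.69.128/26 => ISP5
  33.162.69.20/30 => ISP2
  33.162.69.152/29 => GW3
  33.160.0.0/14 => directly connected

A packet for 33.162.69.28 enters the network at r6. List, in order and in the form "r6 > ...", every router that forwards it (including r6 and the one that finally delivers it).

At r6: longest match for 33.162.69.28 is 33.128.0.0/9 -> r7
At r7: longest match for 33.162.69.28 is 33.160.0.0/14 -> directly connected

r6 > r7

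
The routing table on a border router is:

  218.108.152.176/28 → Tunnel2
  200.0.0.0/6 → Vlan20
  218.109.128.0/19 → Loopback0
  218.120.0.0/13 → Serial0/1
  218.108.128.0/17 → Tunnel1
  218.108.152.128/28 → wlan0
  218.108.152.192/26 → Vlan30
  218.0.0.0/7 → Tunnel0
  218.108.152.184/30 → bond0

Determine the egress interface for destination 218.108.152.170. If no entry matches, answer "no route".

Routes whose prefix contains 218.108.152.170:
  218.0.0.0/7 (218.0.0.0 - 219.255.255.255) -> Tunnel0
  218.108.128.0/17 (218.108.128.0 - 218.108.255.255) -> Tunnel1
More-specific entries that do NOT match:
  218.108.152.184/30 (218.108.152.184 - 218.108.152.187) does not contain 218.108.152.170
  218.108.152.176/28 (218.108.152.176 - 218.108.152.191) does not contain 218.108.152.170
  218.108.152.128/28 (218.108.152.128 - 218.108.152.143) does not contain 218.108.152.170
  218.108.152.192/26 (218.108.152.192 - 218.108.152.255) does not contain 218.108.152.170
  218.109.128.0/19 (218.109.128.0 - 218.109.159.255) does not contain 218.108.152.170
Longest matching prefix is /17 -> interface Tunnel1.

Tunnel1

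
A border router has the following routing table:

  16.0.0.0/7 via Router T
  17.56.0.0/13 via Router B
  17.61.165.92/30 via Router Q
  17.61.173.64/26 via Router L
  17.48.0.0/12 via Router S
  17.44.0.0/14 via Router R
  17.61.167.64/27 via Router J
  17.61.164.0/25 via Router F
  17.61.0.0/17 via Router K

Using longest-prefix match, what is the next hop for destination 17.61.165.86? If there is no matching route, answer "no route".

Routes whose prefix contains 17.61.165.86:
  16.0.0.0/7 (16.0.0.0 - 17.255.255.255) -> Router T
  17.48.0.0/12 (17.48.0.0 - 17.63.255.255) -> Router S
  17.56.0.0/13 (17.56.0.0 - 17.63.255.255) -> Router B
More-specific entries that do NOT match:
  17.61.165.92/30 (17.61.165.92 - 17.61.165.95) does not contain 17.61.165.86
  17.61.167.64/27 (17.61.167.64 - 17.61.167.95) does not contain 17.61.165.86
  17.61.173.64/26 (17.61.173.64 - 17.61.173.127) does not contain 17.61.165.86
  17.61.164.0/25 (17.61.164.0 - 17.61.164.127) does not contain 17.61.165.86
  17.61.0.0/17 (17.61.0.0 - 17.61.127.255) does not contain 17.61.165.86
  17.44.0.0/14 (17.44.0.0 - 17.47.255.255) does not contain 17.61.165.86
Longest matching prefix is /13 -> next hop Router B.

Router B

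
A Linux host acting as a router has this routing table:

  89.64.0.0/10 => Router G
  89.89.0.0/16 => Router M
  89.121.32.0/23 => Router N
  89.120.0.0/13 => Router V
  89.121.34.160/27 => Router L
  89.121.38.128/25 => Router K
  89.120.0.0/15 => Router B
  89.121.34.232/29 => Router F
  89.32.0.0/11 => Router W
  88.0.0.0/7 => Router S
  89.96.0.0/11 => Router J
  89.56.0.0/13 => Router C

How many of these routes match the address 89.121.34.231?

5

Prefixes containing 89.121.34.231:
  88.0.0.0/7 (88.0.0.0 - 89.255.255.255)
  89.64.0.0/10 (89.64.0.0 - 89.127.255.255)
  89.96.0.0/11 (89.96.0.0 - 89.127.255.255)
  89.120.0.0/13 (89.120.0.0 - 89.127.255.255)
  89.120.0.0/15 (89.120.0.0 - 89.121.255.255)
Total matching entries: 5.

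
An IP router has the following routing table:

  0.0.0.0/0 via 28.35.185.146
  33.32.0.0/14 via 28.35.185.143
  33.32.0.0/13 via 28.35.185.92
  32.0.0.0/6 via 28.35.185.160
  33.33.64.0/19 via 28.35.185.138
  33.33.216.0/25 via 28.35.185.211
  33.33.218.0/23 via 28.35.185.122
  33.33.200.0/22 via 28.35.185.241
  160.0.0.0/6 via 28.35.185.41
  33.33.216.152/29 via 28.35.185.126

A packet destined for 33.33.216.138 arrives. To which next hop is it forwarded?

28.35.185.143

Routes whose prefix contains 33.33.216.138:
  0.0.0.0/0 (default, matches everything) -> 28.35.185.146
  32.0.0.0/6 (32.0.0.0 - 35.255.255.255) -> 28.35.185.160
  33.32.0.0/13 (33.32.0.0 - 33.39.255.255) -> 28.35.185.92
  33.32.0.0/14 (33.32.0.0 - 33.35.255.255) -> 28.35.185.143
More-specific entries that do NOT match:
  33.33.216.152/29 (33.33.216.152 - 33.33.216.159) does not contain 33.33.216.138
  33.33.216.0/25 (33.33.216.0 - 33.33.216.127) does not contain 33.33.216.138
  33.33.218.0/23 (33.33.218.0 - 33.33.219.255) does not contain 33.33.216.138
  33.33.200.0/22 (33.33.200.0 - 33.33.203.255) does not contain 33.33.216.138
  33.33.64.0/19 (33.33.64.0 - 33.33.95.255) does not contain 33.33.216.138
Longest matching prefix is /14 -> next hop 28.35.185.143.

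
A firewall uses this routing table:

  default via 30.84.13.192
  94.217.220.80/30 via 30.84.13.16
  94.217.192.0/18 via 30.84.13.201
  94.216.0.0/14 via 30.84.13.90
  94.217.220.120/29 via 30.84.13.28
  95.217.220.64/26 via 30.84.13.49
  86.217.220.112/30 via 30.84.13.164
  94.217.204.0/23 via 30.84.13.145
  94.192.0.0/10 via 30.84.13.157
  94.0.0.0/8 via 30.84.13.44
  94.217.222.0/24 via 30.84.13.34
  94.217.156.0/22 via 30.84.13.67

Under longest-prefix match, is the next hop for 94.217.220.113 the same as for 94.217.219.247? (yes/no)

94.217.220.113: longest match 94.217.192.0/18 -> 30.84.13.201
94.217.219.247: longest match 94.217.192.0/18 -> 30.84.13.201

yes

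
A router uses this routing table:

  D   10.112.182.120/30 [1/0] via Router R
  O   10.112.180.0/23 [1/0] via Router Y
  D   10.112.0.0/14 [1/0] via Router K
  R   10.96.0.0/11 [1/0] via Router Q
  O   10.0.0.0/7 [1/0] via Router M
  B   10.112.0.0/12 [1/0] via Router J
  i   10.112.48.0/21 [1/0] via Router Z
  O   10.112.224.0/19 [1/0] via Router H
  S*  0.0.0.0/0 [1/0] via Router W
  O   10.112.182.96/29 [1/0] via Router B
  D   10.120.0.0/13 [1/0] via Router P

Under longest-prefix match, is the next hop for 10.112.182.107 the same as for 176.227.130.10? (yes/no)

no

10.112.182.107: longest match 10.112.0.0/14 -> Router K
176.227.130.10: longest match 0.0.0.0/0 -> Router W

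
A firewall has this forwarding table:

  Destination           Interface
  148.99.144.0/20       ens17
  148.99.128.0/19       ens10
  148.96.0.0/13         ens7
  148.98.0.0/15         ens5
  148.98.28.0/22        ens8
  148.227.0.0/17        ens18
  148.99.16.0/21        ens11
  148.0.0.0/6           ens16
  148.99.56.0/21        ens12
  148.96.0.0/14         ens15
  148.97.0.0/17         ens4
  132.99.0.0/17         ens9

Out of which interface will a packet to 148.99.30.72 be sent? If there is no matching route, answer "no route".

ens5

Routes whose prefix contains 148.99.30.72:
  148.0.0.0/6 (148.0.0.0 - 151.255.255.255) -> ens16
  148.96.0.0/13 (148.96.0.0 - 148.103.255.255) -> ens7
  148.96.0.0/14 (148.96.0.0 - 148.99.255.255) -> ens15
  148.98.0.0/15 (148.98.0.0 - 148.99.255.255) -> ens5
More-specific entries that do NOT match:
  148.98.28.0/22 (148.98.28.0 - 148.98.31.255) does not contain 148.99.30.72
  148.99.16.0/21 (148.99.16.0 - 148.99.23.255) does not contain 148.99.30.72
  148.99.56.0/21 (148.99.56.0 - 148.99.63.255) does not contain 148.99.30.72
  148.99.144.0/20 (148.99.144.0 - 148.99.159.255) does not contain 148.99.30.72
  148.99.128.0/19 (148.99.128.0 - 148.99.159.255) does not contain 148.99.30.72
  148.227.0.0/17 (148.227.0.0 - 148.227.127.255) does not contain 148.99.30.72
  148.97.0.0/17 (148.97.0.0 - 148.97.127.255) does not contain 148.99.30.72
  132.99.0.0/17 (132.99.0.0 - 132.99.127.255) does not contain 148.99.30.72
Longest matching prefix is /15 -> interface ens5.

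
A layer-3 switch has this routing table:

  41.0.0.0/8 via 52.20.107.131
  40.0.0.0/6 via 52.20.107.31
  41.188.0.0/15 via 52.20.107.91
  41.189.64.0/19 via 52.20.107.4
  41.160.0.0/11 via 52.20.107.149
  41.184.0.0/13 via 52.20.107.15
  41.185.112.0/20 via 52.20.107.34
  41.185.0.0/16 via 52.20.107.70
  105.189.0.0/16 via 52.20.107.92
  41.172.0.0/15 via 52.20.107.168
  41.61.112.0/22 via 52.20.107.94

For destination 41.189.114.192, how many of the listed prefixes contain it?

5

Prefixes containing 41.189.114.192:
  40.0.0.0/6 (40.0.0.0 - 43.255.255.255)
  41.0.0.0/8 (41.0.0.0 - 41.255.255.255)
  41.160.0.0/11 (41.160.0.0 - 41.191.255.255)
  41.184.0.0/13 (41.184.0.0 - 41.191.255.255)
  41.188.0.0/15 (41.188.0.0 - 41.189.255.255)
Total matching entries: 5.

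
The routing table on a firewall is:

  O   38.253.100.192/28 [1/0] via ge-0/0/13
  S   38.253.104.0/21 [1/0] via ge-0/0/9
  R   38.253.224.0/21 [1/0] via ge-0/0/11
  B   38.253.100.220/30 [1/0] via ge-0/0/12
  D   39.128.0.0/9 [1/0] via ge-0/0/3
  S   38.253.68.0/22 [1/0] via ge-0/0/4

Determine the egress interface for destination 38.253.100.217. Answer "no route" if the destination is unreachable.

No entry's prefix contains 38.253.100.217; there is no default route.

no route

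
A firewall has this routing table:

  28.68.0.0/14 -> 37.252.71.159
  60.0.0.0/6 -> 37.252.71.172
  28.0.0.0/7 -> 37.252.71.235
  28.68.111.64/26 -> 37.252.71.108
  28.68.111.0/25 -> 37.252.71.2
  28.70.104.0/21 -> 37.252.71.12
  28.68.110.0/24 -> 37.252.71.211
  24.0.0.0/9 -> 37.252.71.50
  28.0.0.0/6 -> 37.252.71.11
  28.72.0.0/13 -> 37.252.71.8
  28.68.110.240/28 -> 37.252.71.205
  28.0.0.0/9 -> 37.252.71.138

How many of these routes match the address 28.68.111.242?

4

Prefixes containing 28.68.111.242:
  28.0.0.0/6 (28.0.0.0 - 31.255.255.255)
  28.0.0.0/7 (28.0.0.0 - 29.255.255.255)
  28.0.0.0/9 (28.0.0.0 - 28.127.255.255)
  28.68.0.0/14 (28.68.0.0 - 28.71.255.255)
Total matching entries: 4.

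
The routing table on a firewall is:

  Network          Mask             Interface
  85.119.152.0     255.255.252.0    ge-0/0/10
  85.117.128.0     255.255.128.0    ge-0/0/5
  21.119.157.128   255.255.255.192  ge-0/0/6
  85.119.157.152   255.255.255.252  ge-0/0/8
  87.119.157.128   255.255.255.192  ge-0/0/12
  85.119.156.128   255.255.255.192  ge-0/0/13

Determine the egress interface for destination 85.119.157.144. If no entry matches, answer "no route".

no route

No entry's prefix contains 85.119.157.144; there is no default route.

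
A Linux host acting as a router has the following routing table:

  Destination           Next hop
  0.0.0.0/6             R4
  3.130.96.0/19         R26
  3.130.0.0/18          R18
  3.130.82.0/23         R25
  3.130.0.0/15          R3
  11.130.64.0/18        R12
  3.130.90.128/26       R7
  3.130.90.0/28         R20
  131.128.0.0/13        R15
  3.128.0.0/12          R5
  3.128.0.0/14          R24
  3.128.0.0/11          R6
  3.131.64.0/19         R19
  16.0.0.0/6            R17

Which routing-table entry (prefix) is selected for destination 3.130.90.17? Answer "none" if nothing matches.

3.130.0.0/15

Entries matching 3.130.90.17:
  0.0.0.0/6 (0.0.0.0 - 3.255.255.255)
  3.128.0.0/11 (3.128.0.0 - 3.159.255.255)
  3.128.0.0/12 (3.128.0.0 - 3.143.255.255)
  3.128.0.0/14 (3.128.0.0 - 3.131.255.255)
  3.130.0.0/15 (3.130.0.0 - 3.131.255.255)
Most specific is 3.130.0.0/15.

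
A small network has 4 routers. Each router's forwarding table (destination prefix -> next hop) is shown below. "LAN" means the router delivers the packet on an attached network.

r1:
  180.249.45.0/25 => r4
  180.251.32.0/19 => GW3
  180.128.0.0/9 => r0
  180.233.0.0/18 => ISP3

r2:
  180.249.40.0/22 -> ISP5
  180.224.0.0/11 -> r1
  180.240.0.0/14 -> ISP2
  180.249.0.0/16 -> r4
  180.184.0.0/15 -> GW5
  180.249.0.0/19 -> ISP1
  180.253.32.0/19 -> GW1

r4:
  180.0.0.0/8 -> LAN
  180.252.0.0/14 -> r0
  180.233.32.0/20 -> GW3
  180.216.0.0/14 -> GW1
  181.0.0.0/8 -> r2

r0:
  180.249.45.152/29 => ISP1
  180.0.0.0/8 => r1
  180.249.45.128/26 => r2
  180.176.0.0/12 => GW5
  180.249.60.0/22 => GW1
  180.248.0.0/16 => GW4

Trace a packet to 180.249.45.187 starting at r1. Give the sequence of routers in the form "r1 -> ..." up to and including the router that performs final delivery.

At r1: longest match for 180.249.45.187 is 180.128.0.0/9 -> r0
At r0: longest match for 180.249.45.187 is 180.249.45.128/26 -> r2
At r2: longest match for 180.249.45.187 is 180.249.0.0/16 -> r4
At r4: longest match for 180.249.45.187 is 180.0.0.0/8 -> LAN

r1 -> r0 -> r2 -> r4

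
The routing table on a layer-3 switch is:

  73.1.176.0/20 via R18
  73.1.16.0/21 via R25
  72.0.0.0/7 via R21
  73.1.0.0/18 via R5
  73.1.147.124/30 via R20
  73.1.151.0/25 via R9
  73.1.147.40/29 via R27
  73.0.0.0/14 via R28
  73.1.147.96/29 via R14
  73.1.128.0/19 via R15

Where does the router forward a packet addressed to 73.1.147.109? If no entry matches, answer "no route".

Routes whose prefix contains 73.1.147.109:
  72.0.0.0/7 (72.0.0.0 - 73.255.255.255) -> R21
  73.0.0.0/14 (73.0.0.0 - 73.3.255.255) -> R28
  73.1.128.0/19 (73.1.128.0 - 73.1.159.255) -> R15
More-specific entries that do NOT match:
  73.1.147.124/30 (73.1.147.124 - 73.1.147.127) does not contain 73.1.147.109
  73.1.147.40/29 (73.1.147.40 - 73.1.147.47) does not contain 73.1.147.109
  73.1.147.96/29 (73.1.147.96 - 73.1.147.103) does not contain 73.1.147.109
  73.1.151.0/25 (73.1.151.0 - 73.1.151.127) does not contain 73.1.147.109
  73.1.16.0/21 (73.1.16.0 - 73.1.23.255) does not contain 73.1.147.109
  73.1.176.0/20 (73.1.176.0 - 73.1.191.255) does not contain 73.1.147.109
Longest matching prefix is /19 -> next hop R15.

R15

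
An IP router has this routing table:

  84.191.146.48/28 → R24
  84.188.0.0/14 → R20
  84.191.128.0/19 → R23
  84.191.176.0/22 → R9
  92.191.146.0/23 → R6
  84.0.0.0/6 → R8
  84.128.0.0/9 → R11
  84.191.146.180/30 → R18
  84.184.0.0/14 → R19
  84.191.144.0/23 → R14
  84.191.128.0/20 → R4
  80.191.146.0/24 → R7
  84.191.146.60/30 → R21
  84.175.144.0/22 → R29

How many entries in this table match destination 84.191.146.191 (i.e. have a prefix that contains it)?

4

Prefixes containing 84.191.146.191:
  84.0.0.0/6 (84.0.0.0 - 87.255.255.255)
  84.128.0.0/9 (84.128.0.0 - 84.255.255.255)
  84.188.0.0/14 (84.188.0.0 - 84.191.255.255)
  84.191.128.0/19 (84.191.128.0 - 84.191.159.255)
Total matching entries: 4.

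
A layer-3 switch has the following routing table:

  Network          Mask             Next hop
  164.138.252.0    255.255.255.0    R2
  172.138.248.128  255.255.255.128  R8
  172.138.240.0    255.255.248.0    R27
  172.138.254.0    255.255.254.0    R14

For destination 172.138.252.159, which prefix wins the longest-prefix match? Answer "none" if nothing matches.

none

172.138.252.159 is outside every listed prefix and there is no default route.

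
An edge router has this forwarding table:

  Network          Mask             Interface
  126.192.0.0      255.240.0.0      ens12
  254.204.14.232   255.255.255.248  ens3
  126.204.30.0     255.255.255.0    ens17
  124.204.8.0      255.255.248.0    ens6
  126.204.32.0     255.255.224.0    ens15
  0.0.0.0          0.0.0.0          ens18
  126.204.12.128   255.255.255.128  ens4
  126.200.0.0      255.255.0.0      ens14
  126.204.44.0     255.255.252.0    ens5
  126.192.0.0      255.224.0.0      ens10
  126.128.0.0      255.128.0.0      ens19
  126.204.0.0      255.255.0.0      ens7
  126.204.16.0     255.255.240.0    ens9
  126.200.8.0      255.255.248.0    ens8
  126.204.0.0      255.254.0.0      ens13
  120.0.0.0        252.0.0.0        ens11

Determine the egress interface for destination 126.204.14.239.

ens7

Routes whose prefix contains 126.204.14.239:
  0.0.0.0/0 (default, matches everything) -> ens18
  126.128.0.0/9 (126.128.0.0 - 126.255.255.255) -> ens19
  126.192.0.0/11 (126.192.0.0 - 126.223.255.255) -> ens10
  126.192.0.0/12 (126.192.0.0 - 126.207.255.255) -> ens12
  126.204.0.0/15 (126.204.0.0 - 126.205.255.255) -> ens13
  126.204.0.0/16 (126.204.0.0 - 126.204.255.255) -> ens7
More-specific entries that do NOT match:
  254.204.14.232/29 (254.204.14.232 - 254.204.14.239) does not contain 126.204.14.239
  126.204.12.128/25 (126.204.12.128 - 126.204.12.255) does not contain 126.204.14.239
  126.204.30.0/24 (126.204.30.0 - 126.204.30.255) does not contain 126.204.14.239
  126.204.44.0/22 (126.204.44.0 - 126.204.47.255) does not contain 126.204.14.239
  124.204.8.0/21 (124.204.8.0 - 124.204.15.255) does not contain 126.204.14.239
  126.200.8.0/21 (126.200.8.0 - 126.200.15.255) does not contain 126.204.14.239
  126.204.16.0/20 (126.204.16.0 - 126.204.31.255) does not contain 126.204.14.239
  126.204.32.0/19 (126.204.32.0 - 126.204.63.255) does not contain 126.204.14.239
Longest matching prefix is /16 -> interface ens7.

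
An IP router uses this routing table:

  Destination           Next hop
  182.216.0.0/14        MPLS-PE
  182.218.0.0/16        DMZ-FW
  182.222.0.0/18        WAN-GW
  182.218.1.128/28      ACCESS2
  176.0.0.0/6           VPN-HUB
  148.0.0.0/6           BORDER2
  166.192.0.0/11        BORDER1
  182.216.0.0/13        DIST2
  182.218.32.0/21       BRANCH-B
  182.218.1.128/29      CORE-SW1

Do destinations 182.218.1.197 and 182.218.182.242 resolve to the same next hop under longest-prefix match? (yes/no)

182.218.1.197: longest match 182.218.0.0/16 -> DMZ-FW
182.218.182.242: longest match 182.218.0.0/16 -> DMZ-FW

yes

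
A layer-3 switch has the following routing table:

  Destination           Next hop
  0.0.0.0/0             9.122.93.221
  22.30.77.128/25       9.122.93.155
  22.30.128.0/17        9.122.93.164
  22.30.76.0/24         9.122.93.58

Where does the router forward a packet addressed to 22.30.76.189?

9.122.93.58

Routes whose prefix contains 22.30.76.189:
  0.0.0.0/0 (default, matches everything) -> 9.122.93.221
  22.30.76.0/24 (22.30.76.0 - 22.30.76.255) -> 9.122.93.58
More-specific entries that do NOT match:
  22.30.77.128/25 (22.30.77.128 - 22.30.77.255) does not contain 22.30.76.189
Longest matching prefix is /24 -> next hop 9.122.93.58.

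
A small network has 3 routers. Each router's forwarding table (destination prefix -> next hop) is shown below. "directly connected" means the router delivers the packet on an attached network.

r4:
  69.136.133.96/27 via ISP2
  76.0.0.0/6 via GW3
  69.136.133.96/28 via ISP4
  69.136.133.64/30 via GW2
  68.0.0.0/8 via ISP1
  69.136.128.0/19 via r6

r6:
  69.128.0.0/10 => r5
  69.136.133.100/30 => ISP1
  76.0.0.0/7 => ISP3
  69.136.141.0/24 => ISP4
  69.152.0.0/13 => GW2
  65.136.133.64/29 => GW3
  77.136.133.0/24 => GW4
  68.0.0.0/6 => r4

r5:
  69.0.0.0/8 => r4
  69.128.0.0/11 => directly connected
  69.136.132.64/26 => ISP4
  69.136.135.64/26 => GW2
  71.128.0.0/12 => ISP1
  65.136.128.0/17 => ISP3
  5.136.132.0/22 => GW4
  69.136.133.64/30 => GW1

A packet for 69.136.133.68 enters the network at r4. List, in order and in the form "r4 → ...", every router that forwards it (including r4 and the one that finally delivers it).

At r4: longest match for 69.136.133.68 is 69.136.128.0/19 -> r6
At r6: longest match for 69.136.133.68 is 69.128.0.0/10 -> r5
At r5: longest match for 69.136.133.68 is 69.128.0.0/11 -> directly connected

r4 → r6 → r5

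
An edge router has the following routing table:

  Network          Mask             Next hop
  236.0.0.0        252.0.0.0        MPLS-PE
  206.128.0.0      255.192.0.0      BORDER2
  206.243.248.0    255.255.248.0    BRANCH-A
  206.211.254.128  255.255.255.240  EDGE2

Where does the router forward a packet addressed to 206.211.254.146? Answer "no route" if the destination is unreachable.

No entry's prefix contains 206.211.254.146; there is no default route.

no route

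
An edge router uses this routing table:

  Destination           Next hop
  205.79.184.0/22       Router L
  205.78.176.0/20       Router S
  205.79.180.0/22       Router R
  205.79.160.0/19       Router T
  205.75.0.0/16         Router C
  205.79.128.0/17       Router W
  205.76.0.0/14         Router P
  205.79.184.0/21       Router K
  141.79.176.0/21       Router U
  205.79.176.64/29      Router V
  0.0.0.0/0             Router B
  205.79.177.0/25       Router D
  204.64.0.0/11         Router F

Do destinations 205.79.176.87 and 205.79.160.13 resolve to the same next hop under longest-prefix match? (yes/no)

205.79.176.87: longest match 205.79.160.0/19 -> Router T
205.79.160.13: longest match 205.79.160.0/19 -> Router T

yes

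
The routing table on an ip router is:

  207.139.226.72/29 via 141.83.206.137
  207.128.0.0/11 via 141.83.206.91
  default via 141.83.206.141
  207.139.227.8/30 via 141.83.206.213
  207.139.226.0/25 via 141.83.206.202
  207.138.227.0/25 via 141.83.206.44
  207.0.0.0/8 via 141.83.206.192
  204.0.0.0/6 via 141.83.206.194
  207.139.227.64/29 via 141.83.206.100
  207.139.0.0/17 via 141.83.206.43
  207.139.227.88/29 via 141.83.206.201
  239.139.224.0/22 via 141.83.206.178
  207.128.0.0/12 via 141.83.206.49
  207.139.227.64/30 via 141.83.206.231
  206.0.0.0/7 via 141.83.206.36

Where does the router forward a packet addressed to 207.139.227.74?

141.83.206.49

Routes whose prefix contains 207.139.227.74:
  0.0.0.0/0 (default, matches everything) -> 141.83.206.141
  204.0.0.0/6 (204.0.0.0 - 207.255.255.255) -> 141.83.206.194
  206.0.0.0/7 (206.0.0.0 - 207.255.255.255) -> 141.83.206.36
  207.0.0.0/8 (207.0.0.0 - 207.255.255.255) -> 141.83.206.192
  207.128.0.0/11 (207.128.0.0 - 207.159.255.255) -> 141.83.206.91
  207.128.0.0/12 (207.128.0.0 - 207.143.255.255) -> 141.83.206.49
More-specific entries that do NOT match:
  207.139.227.8/30 (207.139.227.8 - 207.139.227.11) does not contain 207.139.227.74
  207.139.227.64/30 (207.139.227.64 - 207.139.227.67) does not contain 207.139.227.74
  207.139.226.72/29 (207.139.226.72 - 207.139.226.79) does not contain 207.139.227.74
  207.139.227.64/29 (207.139.227.64 - 207.139.227.71) does not contain 207.139.227.74
  207.139.227.88/29 (207.139.227.88 - 207.139.227.95) does not contain 207.139.227.74
  207.139.226.0/25 (207.139.226.0 - 207.139.226.127) does not contain 207.139.227.74
  207.138.227.0/25 (207.138.227.0 - 207.138.227.127) does not contain 207.139.227.74
  239.139.224.0/22 (239.139.224.0 - 239.139.227.255) does not contain 207.139.227.74
  207.139.0.0/17 (207.139.0.0 - 207.139.127.255) does not contain 207.139.227.74
Longest matching prefix is /12 -> next hop 141.83.206.49.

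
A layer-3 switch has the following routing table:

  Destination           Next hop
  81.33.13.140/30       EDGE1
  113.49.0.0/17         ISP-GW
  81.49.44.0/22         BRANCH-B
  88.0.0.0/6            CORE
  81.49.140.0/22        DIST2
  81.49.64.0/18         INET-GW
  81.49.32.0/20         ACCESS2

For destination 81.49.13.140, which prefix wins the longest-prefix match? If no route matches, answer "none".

81.49.13.140 is outside every listed prefix and there is no default route.

none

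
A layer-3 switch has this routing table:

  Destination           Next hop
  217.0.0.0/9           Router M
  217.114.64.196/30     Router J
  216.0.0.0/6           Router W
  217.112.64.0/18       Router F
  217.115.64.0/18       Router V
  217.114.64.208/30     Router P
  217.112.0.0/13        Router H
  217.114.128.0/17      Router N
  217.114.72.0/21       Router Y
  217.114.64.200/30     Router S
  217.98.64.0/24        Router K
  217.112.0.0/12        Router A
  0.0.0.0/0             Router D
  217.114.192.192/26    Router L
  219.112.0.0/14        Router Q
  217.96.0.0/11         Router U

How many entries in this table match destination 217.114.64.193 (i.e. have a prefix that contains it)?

6

Prefixes containing 217.114.64.193:
  0.0.0.0/0 (default, matches everything)
  216.0.0.0/6 (216.0.0.0 - 219.255.255.255)
  217.0.0.0/9 (217.0.0.0 - 217.127.255.255)
  217.96.0.0/11 (217.96.0.0 - 217.127.255.255)
  217.112.0.0/12 (217.112.0.0 - 217.127.255.255)
  217.112.0.0/13 (217.112.0.0 - 217.119.255.255)
Total matching entries: 6.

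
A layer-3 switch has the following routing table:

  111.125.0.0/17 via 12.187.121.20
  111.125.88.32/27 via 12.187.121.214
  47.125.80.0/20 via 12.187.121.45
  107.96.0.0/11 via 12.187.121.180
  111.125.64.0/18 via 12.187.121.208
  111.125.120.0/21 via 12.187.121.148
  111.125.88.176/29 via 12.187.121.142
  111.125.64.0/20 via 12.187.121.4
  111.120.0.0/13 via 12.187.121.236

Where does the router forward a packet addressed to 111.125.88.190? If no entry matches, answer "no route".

12.187.121.208

Routes whose prefix contains 111.125.88.190:
  111.120.0.0/13 (111.120.0.0 - 111.127.255.255) -> 12.187.121.236
  111.125.0.0/17 (111.125.0.0 - 111.125.127.255) -> 12.187.121.20
  111.125.64.0/18 (111.125.64.0 - 111.125.127.255) -> 12.187.121.208
More-specific entries that do NOT match:
  111.125.88.176/29 (111.125.88.176 - 111.125.88.183) does not contain 111.125.88.190
  111.125.88.32/27 (111.125.88.32 - 111.125.88.63) does not contain 111.125.88.190
  111.125.120.0/21 (111.125.120.0 - 111.125.127.255) does not contain 111.125.88.190
  47.125.80.0/20 (47.125.80.0 - 47.125.95.255) does not contain 111.125.88.190
  111.125.64.0/20 (111.125.64.0 - 111.125.79.255) does not contain 111.125.88.190
Longest matching prefix is /18 -> next hop 12.187.121.208.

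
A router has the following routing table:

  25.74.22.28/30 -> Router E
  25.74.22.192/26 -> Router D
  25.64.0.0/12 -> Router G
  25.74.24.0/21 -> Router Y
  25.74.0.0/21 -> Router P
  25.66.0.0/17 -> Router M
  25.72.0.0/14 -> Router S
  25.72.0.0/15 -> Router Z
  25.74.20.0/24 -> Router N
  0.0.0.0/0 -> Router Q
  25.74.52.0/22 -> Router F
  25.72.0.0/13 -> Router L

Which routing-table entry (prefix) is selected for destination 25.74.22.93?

Entries matching 25.74.22.93:
  0.0.0.0/0 (default, matches everything)
  25.64.0.0/12 (25.64.0.0 - 25.79.255.255)
  25.72.0.0/13 (25.72.0.0 - 25.79.255.255)
  25.72.0.0/14 (25.72.0.0 - 25.75.255.255)
Most specific is 25.72.0.0/14.

25.72.0.0/14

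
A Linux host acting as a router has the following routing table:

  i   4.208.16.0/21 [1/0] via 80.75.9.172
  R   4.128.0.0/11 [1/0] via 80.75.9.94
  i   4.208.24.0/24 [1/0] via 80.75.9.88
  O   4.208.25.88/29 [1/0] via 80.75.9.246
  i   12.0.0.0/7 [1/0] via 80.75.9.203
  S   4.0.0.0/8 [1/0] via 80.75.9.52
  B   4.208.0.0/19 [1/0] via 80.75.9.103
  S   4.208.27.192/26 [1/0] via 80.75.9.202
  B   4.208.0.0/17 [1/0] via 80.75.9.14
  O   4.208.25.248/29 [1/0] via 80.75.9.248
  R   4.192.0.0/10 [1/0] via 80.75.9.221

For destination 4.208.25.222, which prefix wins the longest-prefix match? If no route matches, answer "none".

Entries matching 4.208.25.222:
  4.0.0.0/8 (4.0.0.0 - 4.255.255.255)
  4.192.0.0/10 (4.192.0.0 - 4.255.255.255)
  4.208.0.0/17 (4.208.0.0 - 4.208.127.255)
  4.208.0.0/19 (4.208.0.0 - 4.208.31.255)
Most specific is 4.208.0.0/19.

4.208.0.0/19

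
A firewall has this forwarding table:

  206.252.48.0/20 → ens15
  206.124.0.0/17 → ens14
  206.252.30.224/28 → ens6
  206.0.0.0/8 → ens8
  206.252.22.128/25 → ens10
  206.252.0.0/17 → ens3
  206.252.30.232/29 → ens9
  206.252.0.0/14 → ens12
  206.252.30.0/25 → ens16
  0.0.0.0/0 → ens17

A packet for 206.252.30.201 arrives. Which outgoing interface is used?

Routes whose prefix contains 206.252.30.201:
  0.0.0.0/0 (default, matches everything) -> ens17
  206.0.0.0/8 (206.0.0.0 - 206.255.255.255) -> ens8
  206.252.0.0/14 (206.252.0.0 - 206.255.255.255) -> ens12
  206.252.0.0/17 (206.252.0.0 - 206.252.127.255) -> ens3
More-specific entries that do NOT match:
  206.252.30.232/29 (206.252.30.232 - 206.252.30.239) does not contain 206.252.30.201
  206.252.30.224/28 (206.252.30.224 - 206.252.30.239) does not contain 206.252.30.201
  206.252.22.128/25 (206.252.22.128 - 206.252.22.255) does not contain 206.252.30.201
  206.252.30.0/25 (206.252.30.0 - 206.252.30.127) does not contain 206.252.30.201
  206.252.48.0/20 (206.252.48.0 - 206.252.63.255) does not contain 206.252.30.201
Longest matching prefix is /17 -> interface ens3.

ens3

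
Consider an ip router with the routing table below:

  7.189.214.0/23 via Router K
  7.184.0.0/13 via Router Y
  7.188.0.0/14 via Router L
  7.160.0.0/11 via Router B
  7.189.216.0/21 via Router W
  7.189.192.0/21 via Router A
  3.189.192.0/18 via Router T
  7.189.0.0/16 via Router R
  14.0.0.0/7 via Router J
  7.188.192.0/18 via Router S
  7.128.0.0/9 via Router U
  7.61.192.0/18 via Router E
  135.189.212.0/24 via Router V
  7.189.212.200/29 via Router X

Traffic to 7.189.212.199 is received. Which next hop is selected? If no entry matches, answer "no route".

Routes whose prefix contains 7.189.212.199:
  7.128.0.0/9 (7.128.0.0 - 7.255.255.255) -> Router U
  7.160.0.0/11 (7.160.0.0 - 7.191.255.255) -> Router B
  7.184.0.0/13 (7.184.0.0 - 7.191.255.255) -> Router Y
  7.188.0.0/14 (7.188.0.0 - 7.191.255.255) -> Router L
  7.189.0.0/16 (7.189.0.0 - 7.189.255.255) -> Router R
More-specific entries that do NOT match:
  7.189.212.200/29 (7.189.212.200 - 7.189.212.207) does not contain 7.189.212.199
  135.189.212.0/24 (135.189.212.0 - 135.189.212.255) does not contain 7.189.212.199
  7.189.214.0/23 (7.189.214.0 - 7.189.215.255) does not contain 7.189.212.199
  7.189.216.0/21 (7.189.216.0 - 7.189.223.255) does not contain 7.189.212.199
  7.189.192.0/21 (7.189.192.0 - 7.189.199.255) does not contain 7.189.212.199
  3.189.192.0/18 (3.189.192.0 - 3.189.255.255) does not contain 7.189.212.199
  7.188.192.0/18 (7.188.192.0 - 7.188.255.255) does not contain 7.189.212.199
  7.61.192.0/18 (7.61.192.0 - 7.61.255.255) does not contain 7.189.212.199
Longest matching prefix is /16 -> next hop Router R.

Router R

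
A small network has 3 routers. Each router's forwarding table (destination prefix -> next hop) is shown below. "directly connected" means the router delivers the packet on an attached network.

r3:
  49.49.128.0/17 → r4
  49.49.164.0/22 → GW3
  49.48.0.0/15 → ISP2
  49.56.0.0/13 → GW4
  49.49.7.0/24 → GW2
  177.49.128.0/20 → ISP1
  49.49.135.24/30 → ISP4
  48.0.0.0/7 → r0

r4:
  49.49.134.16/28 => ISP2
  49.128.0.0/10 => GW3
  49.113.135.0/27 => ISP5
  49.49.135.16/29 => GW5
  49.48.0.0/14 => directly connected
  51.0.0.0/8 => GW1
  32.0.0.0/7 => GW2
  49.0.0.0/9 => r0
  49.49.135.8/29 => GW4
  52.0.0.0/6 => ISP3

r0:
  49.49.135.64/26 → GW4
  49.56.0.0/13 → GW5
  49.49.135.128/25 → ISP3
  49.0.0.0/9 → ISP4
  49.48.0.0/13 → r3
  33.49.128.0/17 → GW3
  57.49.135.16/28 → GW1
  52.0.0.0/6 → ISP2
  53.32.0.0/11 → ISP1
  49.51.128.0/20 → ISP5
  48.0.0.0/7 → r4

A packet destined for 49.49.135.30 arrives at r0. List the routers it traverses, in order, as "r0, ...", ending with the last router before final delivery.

At r0: longest match for 49.49.135.30 is 49.48.0.0/13 -> r3
At r3: longest match for 49.49.135.30 is 49.49.128.0/17 -> r4
At r4: longest match for 49.49.135.30 is 49.48.0.0/14 -> directly connected

r0, r3, r4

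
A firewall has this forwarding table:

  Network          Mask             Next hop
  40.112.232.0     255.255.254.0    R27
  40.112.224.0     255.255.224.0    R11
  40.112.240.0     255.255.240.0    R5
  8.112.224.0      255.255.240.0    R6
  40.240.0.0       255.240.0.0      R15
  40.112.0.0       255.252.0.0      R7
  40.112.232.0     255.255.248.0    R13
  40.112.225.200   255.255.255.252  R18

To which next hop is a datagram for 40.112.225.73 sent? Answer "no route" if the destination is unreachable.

Routes whose prefix contains 40.112.225.73:
  40.112.0.0/14 (40.112.0.0 - 40.115.255.255) -> R7
  40.112.224.0/19 (40.112.224.0 - 40.112.255.255) -> R11
More-specific entries that do NOT match:
  40.112.225.200/30 (40.112.225.200 - 40.112.225.203) does not contain 40.112.225.73
  40.112.232.0/23 (40.112.232.0 - 40.112.233.255) does not contain 40.112.225.73
  40.112.232.0/21 (40.112.232.0 - 40.112.239.255) does not contain 40.112.225.73
  40.112.240.0/20 (40.112.240.0 - 40.112.255.255) does not contain 40.112.225.73
  8.112.224.0/20 (8.112.224.0 - 8.112.239.255) does not contain 40.112.225.73
Longest matching prefix is /19 -> next hop R11.

R11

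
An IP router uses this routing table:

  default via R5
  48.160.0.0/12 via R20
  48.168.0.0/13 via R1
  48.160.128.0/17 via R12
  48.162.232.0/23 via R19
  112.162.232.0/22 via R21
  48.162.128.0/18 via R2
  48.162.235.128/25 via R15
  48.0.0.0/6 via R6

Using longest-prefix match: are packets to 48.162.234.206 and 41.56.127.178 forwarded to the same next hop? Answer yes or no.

no

48.162.234.206: longest match 48.160.0.0/12 -> R20
41.56.127.178: longest match 0.0.0.0/0 -> R5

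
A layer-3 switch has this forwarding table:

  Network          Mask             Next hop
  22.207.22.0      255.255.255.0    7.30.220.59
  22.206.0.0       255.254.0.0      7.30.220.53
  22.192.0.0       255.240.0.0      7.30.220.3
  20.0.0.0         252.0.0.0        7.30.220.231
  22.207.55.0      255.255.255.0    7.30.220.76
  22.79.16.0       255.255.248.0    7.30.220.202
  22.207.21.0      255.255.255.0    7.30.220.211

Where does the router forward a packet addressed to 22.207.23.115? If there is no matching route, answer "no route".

Routes whose prefix contains 22.207.23.115:
  20.0.0.0/6 (20.0.0.0 - 23.255.255.255) -> 7.30.220.231
  22.192.0.0/12 (22.192.0.0 - 22.207.255.255) -> 7.30.220.3
  22.206.0.0/15 (22.206.0.0 - 22.207.255.255) -> 7.30.220.53
More-specific entries that do NOT match:
  22.207.22.0/24 (22.207.22.0 - 22.207.22.255) does not contain 22.207.23.115
  22.207.55.0/24 (22.207.55.0 - 22.207.55.255) does not contain 22.207.23.115
  22.207.21.0/24 (22.207.21.0 - 22.207.21.255) does not contain 22.207.23.115
  22.79.16.0/21 (22.79.16.0 - 22.79.23.255) does not contain 22.207.23.115
Longest matching prefix is /15 -> next hop 7.30.220.53.

7.30.220.53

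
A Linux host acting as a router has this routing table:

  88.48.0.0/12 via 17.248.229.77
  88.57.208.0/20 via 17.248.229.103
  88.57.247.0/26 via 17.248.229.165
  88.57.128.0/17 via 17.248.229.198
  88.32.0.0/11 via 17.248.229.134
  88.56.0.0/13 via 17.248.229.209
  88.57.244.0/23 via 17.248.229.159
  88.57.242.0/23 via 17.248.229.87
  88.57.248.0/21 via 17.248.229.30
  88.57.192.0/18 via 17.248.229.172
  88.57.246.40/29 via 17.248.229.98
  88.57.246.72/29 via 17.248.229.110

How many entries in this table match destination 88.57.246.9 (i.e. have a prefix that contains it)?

5

Prefixes containing 88.57.246.9:
  88.32.0.0/11 (88.32.0.0 - 88.63.255.255)
  88.48.0.0/12 (88.48.0.0 - 88.63.255.255)
  88.56.0.0/13 (88.56.0.0 - 88.63.255.255)
  88.57.128.0/17 (88.57.128.0 - 88.57.255.255)
  88.57.192.0/18 (88.57.192.0 - 88.57.255.255)
Total matching entries: 5.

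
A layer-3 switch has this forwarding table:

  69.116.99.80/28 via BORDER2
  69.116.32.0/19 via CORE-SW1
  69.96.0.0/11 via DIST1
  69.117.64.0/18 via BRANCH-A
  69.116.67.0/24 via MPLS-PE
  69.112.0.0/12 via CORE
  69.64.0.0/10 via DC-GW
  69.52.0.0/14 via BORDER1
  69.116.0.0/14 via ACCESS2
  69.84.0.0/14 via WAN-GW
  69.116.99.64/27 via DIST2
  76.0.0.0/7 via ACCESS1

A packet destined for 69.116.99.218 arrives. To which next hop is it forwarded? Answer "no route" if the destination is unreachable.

Routes whose prefix contains 69.116.99.218:
  69.64.0.0/10 (69.64.0.0 - 69.127.255.255) -> DC-GW
  69.96.0.0/11 (69.96.0.0 - 69.127.255.255) -> DIST1
  69.112.0.0/12 (69.112.0.0 - 69.127.255.255) -> CORE
  69.116.0.0/14 (69.116.0.0 - 69.119.255.255) -> ACCESS2
More-specific entries that do NOT match:
  69.116.99.80/28 (69.116.99.80 - 69.116.99.95) does not contain 69.116.99.218
  69.116.99.64/27 (69.116.99.64 - 69.116.99.95) does not contain 69.116.99.218
  69.116.67.0/24 (69.116.67.0 - 69.116.67.255) does not contain 69.116.99.218
  69.116.32.0/19 (69.116.32.0 - 69.116.63.255) does not contain 69.116.99.218
  69.117.64.0/18 (69.117.64.0 - 69.117.127.255) does not contain 69.116.99.218
Longest matching prefix is /14 -> next hop ACCESS2.

ACCESS2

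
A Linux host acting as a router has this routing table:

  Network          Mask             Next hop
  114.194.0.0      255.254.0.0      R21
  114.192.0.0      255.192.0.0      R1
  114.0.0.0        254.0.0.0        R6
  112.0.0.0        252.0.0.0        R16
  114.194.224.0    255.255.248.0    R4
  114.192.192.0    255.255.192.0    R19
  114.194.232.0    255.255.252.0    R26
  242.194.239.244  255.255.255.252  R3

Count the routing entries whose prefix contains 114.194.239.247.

Prefixes containing 114.194.239.247:
  112.0.0.0/6 (112.0.0.0 - 115.255.255.255)
  114.0.0.0/7 (114.0.0.0 - 115.255.255.255)
  114.192.0.0/10 (114.192.0.0 - 114.255.255.255)
  114.194.0.0/15 (114.194.0.0 - 114.195.255.255)
Total matching entries: 4.

4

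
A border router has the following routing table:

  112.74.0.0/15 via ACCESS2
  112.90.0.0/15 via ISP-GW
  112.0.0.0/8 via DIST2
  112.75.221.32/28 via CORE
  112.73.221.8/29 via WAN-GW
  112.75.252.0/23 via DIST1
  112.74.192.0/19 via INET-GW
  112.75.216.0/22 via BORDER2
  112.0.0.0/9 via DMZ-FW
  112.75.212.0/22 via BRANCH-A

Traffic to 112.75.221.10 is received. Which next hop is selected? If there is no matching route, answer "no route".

Routes whose prefix contains 112.75.221.10:
  112.0.0.0/8 (112.0.0.0 - 112.255.255.255) -> DIST2
  112.0.0.0/9 (112.0.0.0 - 112.127.255.255) -> DMZ-FW
  112.74.0.0/15 (112.74.0.0 - 112.75.255.255) -> ACCESS2
More-specific entries that do NOT match:
  112.73.221.8/29 (112.73.221.8 - 112.73.221.15) does not contain 112.75.221.10
  112.75.221.32/28 (112.75.221.32 - 112.75.221.47) does not contain 112.75.221.10
  112.75.252.0/23 (112.75.252.0 - 112.75.253.255) does not contain 112.75.221.10
  112.75.216.0/22 (112.75.216.0 - 112.75.219.255) does not contain 112.75.221.10
  112.75.212.0/22 (112.75.212.0 - 112.75.215.255) does not contain 112.75.221.10
  112.74.192.0/19 (112.74.192.0 - 112.74.223.255) does not contain 112.75.221.10
Longest matching prefix is /15 -> next hop ACCESS2.

ACCESS2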